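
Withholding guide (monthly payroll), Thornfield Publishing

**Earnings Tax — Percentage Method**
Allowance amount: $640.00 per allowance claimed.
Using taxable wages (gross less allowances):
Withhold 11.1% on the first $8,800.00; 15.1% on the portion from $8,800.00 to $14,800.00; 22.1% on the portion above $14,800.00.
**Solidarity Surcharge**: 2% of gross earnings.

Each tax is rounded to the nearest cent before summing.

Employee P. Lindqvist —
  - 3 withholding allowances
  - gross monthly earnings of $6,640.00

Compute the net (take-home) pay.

Earnings Tax: taxable = $6,640.00 − 3×$640.00 = $4,720.00
  11.1% × $4,720.00 = $523.92
Solidarity Surcharge: 2% × $6,640.00 = $132.80
Total withheld: $523.92 + $132.80 = $656.72
Net pay: $6,640.00 − $656.72 = $5,983.28

$5,983.28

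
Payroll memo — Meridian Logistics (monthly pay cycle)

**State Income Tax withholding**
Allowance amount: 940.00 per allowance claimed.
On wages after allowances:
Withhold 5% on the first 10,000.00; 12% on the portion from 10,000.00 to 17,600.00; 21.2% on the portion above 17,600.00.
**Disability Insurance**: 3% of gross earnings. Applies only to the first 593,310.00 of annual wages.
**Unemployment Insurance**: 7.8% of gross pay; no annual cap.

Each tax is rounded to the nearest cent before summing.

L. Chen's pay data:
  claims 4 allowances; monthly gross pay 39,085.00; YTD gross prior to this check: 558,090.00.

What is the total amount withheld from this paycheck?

State Income Tax: taxable = 39,085.00 − 4×940.00 = 35,325.00
  1,412.00 + 21.2% × (35,325.00 − 17,600.00) = 1,412.00 + 21.2% × 17,725.00 = 5,169.70
Disability Insurance: cap 593,310.00 − YTD 558,090.00 = 35,220.00 subject; 3% × 35,220.00 = 1,056.60
Unemployment Insurance: 7.8% × 39,085.00 = 3,048.63
Total: 5,169.70 + 1,056.60 + 3,048.63 = 9,274.93

9,274.93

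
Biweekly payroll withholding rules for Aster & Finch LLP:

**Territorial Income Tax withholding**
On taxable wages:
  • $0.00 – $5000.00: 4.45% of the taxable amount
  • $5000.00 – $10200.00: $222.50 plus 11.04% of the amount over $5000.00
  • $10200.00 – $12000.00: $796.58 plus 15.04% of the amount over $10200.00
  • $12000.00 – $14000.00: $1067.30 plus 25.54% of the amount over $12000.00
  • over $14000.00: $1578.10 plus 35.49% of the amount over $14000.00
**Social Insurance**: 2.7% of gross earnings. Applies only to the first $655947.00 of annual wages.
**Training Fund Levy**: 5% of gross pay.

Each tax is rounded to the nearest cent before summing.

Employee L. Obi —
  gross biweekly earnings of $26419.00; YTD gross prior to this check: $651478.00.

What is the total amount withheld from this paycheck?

Territorial Income Tax: taxable = $26419.00
  $1578.10 + 35.49% × ($26419.00 − $14000.00) = $1578.10 + 35.49% × $12419.00 = $5985.60
Social Insurance: cap $655947.00 − YTD $651478.00 = $4469.00 subject; 2.7% × $4469.00 = $120.66
Training Fund Levy: 5% × $26419.00 = $1320.95
Total: $5985.60 + $120.66 + $1320.95 = $7427.21

$7427.21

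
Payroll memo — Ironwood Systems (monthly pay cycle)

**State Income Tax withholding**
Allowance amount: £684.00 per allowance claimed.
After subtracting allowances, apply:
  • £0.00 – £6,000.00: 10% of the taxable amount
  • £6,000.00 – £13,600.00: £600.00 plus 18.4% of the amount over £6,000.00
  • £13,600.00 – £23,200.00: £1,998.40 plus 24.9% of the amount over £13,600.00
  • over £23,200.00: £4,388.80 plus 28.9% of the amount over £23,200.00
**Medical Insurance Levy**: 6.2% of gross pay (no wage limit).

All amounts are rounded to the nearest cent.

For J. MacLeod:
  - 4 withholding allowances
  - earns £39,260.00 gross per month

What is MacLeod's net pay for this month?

State Income Tax: taxable = £39,260.00 − 4×£684.00 = £36,524.00
  £4,388.80 + 28.9% × (£36,524.00 − £23,200.00) = £4,388.80 + 28.9% × £13,324.00 = £8,239.44
Medical Insurance Levy: 6.2% × £39,260.00 = £2,434.12
Total withheld: £8,239.44 + £2,434.12 = £10,673.56
Net pay: £39,260.00 − £10,673.56 = £28,586.44

£28,586.44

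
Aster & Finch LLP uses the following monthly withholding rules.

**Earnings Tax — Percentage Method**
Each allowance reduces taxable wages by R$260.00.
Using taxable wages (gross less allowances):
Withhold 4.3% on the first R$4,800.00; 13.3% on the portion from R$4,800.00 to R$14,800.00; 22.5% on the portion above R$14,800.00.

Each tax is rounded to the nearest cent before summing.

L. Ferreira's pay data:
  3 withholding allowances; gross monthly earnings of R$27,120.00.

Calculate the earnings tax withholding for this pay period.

R$4,132.90

Earnings Tax: taxable = R$27,120.00 − 3×R$260.00 = R$26,340.00
  R$1,536.40 + 22.5% × (R$26,340.00 − R$14,800.00) = R$1,536.40 + 22.5% × R$11,540.00 = R$4,132.90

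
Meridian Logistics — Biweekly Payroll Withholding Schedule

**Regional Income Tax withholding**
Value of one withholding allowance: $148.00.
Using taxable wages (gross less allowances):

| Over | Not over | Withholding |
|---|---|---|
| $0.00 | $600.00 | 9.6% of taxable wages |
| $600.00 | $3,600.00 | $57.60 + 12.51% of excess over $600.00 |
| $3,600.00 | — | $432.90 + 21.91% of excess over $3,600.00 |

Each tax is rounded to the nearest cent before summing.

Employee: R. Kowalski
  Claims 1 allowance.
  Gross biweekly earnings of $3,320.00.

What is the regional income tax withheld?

$379.36

Regional Income Tax: taxable = $3,320.00 − 1×$148.00 = $3,172.00
  $57.60 + 12.51% × ($3,172.00 − $600.00) = $57.60 + 12.51% × $2,572.00 = $379.36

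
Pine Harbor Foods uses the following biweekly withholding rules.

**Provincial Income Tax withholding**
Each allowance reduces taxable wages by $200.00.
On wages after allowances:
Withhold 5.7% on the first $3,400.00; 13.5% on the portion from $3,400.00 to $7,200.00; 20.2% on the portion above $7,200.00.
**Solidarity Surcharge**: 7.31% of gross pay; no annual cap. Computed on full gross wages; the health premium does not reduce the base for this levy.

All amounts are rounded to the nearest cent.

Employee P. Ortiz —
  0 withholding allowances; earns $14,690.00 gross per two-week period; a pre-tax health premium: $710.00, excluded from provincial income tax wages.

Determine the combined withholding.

$3,150.20

Provincial Income Tax: taxable = $14,690.00 − $710.00 = $13,980.00
  $706.80 + 20.2% × ($13,980.00 − $7,200.00) = $706.80 + 20.2% × $6,780.00 = $2,076.36
Solidarity Surcharge: 7.31% × $14,690.00 = $1,073.84
Total: $2,076.36 + $1,073.84 = $3,150.20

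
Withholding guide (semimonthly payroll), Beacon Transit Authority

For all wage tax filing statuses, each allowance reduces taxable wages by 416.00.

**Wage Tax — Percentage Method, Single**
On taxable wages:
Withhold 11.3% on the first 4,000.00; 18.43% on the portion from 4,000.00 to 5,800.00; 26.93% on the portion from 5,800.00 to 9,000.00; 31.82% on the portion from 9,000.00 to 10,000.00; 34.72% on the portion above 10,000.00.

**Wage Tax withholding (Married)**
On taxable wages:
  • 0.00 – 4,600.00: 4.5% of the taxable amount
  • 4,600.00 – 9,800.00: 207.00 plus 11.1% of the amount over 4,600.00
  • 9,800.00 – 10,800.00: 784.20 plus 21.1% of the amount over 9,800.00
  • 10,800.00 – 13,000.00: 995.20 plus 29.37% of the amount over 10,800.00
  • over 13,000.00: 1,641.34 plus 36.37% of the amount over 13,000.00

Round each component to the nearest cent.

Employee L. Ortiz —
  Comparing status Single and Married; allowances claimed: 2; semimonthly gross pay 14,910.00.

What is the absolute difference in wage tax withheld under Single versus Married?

1,346.17

Wage Tax (Single): taxable = 14,910.00 − 2×416.00 = 14,078.00
  1,963.70 + 34.72% × (14,078.00 − 10,000.00) = 1,963.70 + 34.72% × 4,078.00 = 3,379.58
Wage Tax (Married): taxable = 14,910.00 − 2×416.00 = 14,078.00
  1,641.34 + 36.37% × (14,078.00 − 13,000.00) = 1,641.34 + 36.37% × 1,078.00 = 2,033.41
Difference: |3,379.58 − 2,033.41| = 1,346.17 (higher under Single)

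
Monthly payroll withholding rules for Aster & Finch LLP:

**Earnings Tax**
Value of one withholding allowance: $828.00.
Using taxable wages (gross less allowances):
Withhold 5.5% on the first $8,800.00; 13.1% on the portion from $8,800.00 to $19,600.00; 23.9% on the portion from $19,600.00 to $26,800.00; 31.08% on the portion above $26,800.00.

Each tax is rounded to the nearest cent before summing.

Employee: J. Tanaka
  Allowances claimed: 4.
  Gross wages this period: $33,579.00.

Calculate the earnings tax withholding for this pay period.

$4,697.14

Earnings Tax: taxable = $33,579.00 − 4×$828.00 = $30,267.00
  $3,619.60 + 31.08% × ($30,267.00 − $26,800.00) = $3,619.60 + 31.08% × $3,467.00 = $4,697.14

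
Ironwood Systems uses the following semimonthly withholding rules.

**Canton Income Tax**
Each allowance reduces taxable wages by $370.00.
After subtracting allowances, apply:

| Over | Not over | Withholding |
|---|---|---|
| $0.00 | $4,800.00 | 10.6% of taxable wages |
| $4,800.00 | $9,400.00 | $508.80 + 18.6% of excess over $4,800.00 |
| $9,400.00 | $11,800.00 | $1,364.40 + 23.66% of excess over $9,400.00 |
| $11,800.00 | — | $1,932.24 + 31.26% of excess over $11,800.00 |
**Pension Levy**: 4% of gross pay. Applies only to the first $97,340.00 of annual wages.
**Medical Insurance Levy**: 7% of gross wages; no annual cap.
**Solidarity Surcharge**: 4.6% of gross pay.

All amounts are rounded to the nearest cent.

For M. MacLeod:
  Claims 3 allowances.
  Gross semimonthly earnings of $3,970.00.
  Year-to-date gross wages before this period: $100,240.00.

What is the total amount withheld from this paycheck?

$763.68

Canton Income Tax: taxable = $3,970.00 − 3×$370.00 = $2,860.00
  10.6% × $2,860.00 = $303.16
Pension Levy: YTD $100,240.00 ≥ cap $97,340.00 → $0.00
Medical Insurance Levy: 7% × $3,970.00 = $277.90
Solidarity Surcharge: 4.6% × $3,970.00 = $182.62
Total: $303.16 + $0.00 + $277.90 + $182.62 = $763.68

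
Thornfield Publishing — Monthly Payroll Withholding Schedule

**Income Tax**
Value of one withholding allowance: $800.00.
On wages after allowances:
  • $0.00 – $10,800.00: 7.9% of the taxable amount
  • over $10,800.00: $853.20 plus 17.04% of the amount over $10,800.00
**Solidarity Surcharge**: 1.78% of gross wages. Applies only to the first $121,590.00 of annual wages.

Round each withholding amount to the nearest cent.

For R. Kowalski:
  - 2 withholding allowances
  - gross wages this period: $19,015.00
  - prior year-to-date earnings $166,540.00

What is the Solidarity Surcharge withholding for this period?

$0.00

Solidarity Surcharge: YTD $166,540.00 ≥ cap $121,590.00 → $0.00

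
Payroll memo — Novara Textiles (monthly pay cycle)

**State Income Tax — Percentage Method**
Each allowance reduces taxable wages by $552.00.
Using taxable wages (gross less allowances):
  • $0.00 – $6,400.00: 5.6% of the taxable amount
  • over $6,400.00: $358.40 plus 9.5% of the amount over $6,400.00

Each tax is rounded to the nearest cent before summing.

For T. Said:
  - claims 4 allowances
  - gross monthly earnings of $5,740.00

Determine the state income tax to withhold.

State Income Tax: taxable = $5,740.00 − 4×$552.00 = $3,532.00
  5.6% × $3,532.00 = $197.79

$197.79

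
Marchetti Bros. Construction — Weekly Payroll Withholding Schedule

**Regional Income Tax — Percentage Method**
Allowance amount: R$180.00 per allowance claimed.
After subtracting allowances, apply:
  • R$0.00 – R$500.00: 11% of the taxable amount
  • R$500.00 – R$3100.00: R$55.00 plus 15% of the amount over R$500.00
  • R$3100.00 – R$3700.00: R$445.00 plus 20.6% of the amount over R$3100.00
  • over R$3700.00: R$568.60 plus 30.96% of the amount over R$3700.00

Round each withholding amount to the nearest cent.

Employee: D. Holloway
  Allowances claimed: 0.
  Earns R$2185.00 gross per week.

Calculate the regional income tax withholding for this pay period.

R$307.75

Regional Income Tax: taxable = R$2185.00
  R$55.00 + 15% × (R$2185.00 − R$500.00) = R$55.00 + 15% × R$1685.00 = R$307.75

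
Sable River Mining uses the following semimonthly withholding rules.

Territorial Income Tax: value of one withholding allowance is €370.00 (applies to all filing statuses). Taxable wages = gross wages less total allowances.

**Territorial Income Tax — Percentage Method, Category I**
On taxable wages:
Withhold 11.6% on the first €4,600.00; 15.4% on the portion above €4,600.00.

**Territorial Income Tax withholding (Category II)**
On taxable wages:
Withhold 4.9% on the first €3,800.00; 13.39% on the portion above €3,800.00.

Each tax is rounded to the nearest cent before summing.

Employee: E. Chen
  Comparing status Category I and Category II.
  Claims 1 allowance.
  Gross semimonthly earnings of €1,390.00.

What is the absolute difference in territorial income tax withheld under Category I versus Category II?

€68.34

Territorial Income Tax (Category I): taxable = €1,390.00 − 1×€370.00 = €1,020.00
  11.6% × €1,020.00 = €118.32
Territorial Income Tax (Category II): taxable = €1,390.00 − 1×€370.00 = €1,020.00
  4.9% × €1,020.00 = €49.98
Difference: |€118.32 − €49.98| = €68.34 (higher under Category I)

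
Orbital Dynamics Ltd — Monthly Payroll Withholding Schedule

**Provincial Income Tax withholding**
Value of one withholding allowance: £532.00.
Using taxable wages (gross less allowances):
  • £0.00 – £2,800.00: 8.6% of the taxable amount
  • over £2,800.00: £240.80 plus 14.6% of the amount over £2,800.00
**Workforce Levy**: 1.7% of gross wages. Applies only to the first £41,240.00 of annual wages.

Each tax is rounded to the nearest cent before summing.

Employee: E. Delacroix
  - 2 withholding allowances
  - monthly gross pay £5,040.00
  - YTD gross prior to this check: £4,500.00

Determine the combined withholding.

£498.18

Provincial Income Tax: taxable = £5,040.00 − 2×£532.00 = £3,976.00
  £240.80 + 14.6% × (£3,976.00 − £2,800.00) = £240.80 + 14.6% × £1,176.00 = £412.50
Workforce Levy: 1.7% × £5,040.00 = £85.68
Total: £412.50 + £85.68 = £498.18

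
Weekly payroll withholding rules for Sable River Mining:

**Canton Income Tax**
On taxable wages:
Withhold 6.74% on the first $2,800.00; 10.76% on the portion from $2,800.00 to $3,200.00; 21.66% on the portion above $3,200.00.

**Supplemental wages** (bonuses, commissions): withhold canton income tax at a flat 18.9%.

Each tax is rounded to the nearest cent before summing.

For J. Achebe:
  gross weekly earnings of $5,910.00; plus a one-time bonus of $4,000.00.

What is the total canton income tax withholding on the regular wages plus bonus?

Canton Income Tax: taxable = $5,910.00
  $231.76 + 21.66% × ($5,910.00 − $3,200.00) = $231.76 + 21.66% × $2,710.00 = $818.75
Supplemental (18.9% flat on bonus): 18.9% × $4,000.00 = $756.00
Total canton income tax: $818.75 + $756.00 = $1,574.75

$1,574.75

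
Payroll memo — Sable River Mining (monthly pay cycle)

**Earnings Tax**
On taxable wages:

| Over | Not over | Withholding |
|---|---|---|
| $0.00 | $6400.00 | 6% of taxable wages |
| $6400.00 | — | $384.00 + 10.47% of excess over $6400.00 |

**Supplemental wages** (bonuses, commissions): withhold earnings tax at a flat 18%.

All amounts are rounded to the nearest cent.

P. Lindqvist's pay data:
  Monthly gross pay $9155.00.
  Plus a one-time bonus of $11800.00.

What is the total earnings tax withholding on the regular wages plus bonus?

Earnings Tax: taxable = $9155.00
  $384.00 + 10.47% × ($9155.00 − $6400.00) = $384.00 + 10.47% × $2755.00 = $672.45
Supplemental (18% flat on bonus): 18% × $11800.00 = $2124.00
Total earnings tax: $672.45 + $2124.00 = $2796.45

$2796.45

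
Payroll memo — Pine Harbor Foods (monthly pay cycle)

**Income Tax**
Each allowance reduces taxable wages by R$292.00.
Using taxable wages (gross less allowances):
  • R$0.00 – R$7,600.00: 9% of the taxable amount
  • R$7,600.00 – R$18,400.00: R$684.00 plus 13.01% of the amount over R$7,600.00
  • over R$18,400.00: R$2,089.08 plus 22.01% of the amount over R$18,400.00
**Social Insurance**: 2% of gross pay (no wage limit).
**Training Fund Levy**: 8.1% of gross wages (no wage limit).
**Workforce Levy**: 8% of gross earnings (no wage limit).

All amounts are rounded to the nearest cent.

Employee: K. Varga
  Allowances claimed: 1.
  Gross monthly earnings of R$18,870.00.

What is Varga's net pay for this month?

Income Tax: taxable = R$18,870.00 − 1×R$292.00 = R$18,578.00
  R$2,089.08 + 22.01% × (R$18,578.00 − R$18,400.00) = R$2,089.08 + 22.01% × R$178.00 = R$2,128.26
Social Insurance: 2% × R$18,870.00 = R$377.40
Training Fund Levy: 8.1% × R$18,870.00 = R$1,528.47
Workforce Levy: 8% × R$18,870.00 = R$1,509.60
Total withheld: R$2,128.26 + R$377.40 + R$1,528.47 + R$1,509.60 = R$5,543.73
Net pay: R$18,870.00 − R$5,543.73 = R$13,326.27

R$13,326.27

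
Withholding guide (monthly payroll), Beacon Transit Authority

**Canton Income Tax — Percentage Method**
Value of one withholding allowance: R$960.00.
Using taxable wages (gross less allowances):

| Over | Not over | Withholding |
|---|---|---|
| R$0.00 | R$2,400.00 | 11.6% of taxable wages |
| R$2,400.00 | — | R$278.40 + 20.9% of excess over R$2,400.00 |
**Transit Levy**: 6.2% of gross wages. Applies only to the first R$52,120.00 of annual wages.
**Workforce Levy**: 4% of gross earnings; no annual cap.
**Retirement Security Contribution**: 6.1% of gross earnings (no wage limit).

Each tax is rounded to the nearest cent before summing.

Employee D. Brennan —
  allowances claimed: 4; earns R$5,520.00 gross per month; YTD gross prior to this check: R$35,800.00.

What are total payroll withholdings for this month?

R$1,094.64

Canton Income Tax: taxable = R$5,520.00 − 4×R$960.00 = R$1,680.00
  11.6% × R$1,680.00 = R$194.88
Transit Levy: 6.2% × R$5,520.00 = R$342.24
Workforce Levy: 4% × R$5,520.00 = R$220.80
Retirement Security Contribution: 6.1% × R$5,520.00 = R$336.72
Total: R$194.88 + R$342.24 + R$220.80 + R$336.72 = R$1,094.64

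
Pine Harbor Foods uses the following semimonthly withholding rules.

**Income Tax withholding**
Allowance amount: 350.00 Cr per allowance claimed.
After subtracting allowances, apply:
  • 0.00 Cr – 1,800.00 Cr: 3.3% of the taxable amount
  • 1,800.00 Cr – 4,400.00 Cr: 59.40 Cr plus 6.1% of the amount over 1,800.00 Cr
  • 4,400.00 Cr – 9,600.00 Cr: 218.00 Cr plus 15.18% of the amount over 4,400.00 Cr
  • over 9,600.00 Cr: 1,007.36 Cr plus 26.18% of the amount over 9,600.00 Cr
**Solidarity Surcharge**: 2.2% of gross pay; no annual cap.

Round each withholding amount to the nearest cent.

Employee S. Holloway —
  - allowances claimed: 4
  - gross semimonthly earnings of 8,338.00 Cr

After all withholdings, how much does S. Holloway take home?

Income Tax: taxable = 8,338.00 Cr − 4×350.00 Cr = 6,938.00 Cr
  218.00 Cr + 15.18% × (6,938.00 Cr − 4,400.00 Cr) = 218.00 Cr + 15.18% × 2,538.00 Cr = 603.27 Cr
Solidarity Surcharge: 2.2% × 8,338.00 Cr = 183.44 Cr
Total withheld: 603.27 Cr + 183.44 Cr = 786.71 Cr
Net pay: 8,338.00 Cr − 786.71 Cr = 7,551.29 Cr

7,551.29 Cr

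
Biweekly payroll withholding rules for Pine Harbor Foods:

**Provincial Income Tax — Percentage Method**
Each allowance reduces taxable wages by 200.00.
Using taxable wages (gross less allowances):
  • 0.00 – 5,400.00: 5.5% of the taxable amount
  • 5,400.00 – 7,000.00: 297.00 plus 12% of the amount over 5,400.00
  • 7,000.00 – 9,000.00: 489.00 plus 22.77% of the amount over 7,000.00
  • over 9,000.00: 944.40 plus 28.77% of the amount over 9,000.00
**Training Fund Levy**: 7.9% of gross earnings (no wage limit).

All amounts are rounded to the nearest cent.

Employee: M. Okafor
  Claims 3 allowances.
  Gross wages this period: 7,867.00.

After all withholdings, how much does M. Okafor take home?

6,695.71

Provincial Income Tax: taxable = 7,867.00 − 3×200.00 = 7,267.00
  489.00 + 22.77% × (7,267.00 − 7,000.00) = 489.00 + 22.77% × 267.00 = 549.80
Training Fund Levy: 7.9% × 7,867.00 = 621.49
Total withheld: 549.80 + 621.49 = 1,171.29
Net pay: 7,867.00 − 1,171.29 = 6,695.71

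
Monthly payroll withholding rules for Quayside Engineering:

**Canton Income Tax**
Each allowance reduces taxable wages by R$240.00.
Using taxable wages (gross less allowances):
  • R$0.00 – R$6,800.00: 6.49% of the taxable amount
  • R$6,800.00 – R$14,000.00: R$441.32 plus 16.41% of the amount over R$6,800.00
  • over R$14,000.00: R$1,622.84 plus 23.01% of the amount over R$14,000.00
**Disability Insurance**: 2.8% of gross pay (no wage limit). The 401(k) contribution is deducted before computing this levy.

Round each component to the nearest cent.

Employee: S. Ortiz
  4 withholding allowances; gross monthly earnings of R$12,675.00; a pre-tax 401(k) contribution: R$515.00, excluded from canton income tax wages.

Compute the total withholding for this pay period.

Canton Income Tax: taxable = R$12,675.00 − R$515.00 − 4×R$240.00 = R$11,200.00
  R$441.32 + 16.41% × (R$11,200.00 − R$6,800.00) = R$441.32 + 16.41% × R$4,400.00 = R$1,163.36
Disability Insurance: 2.8% × R$12,160.00 = R$340.48
Total: R$1,163.36 + R$340.48 = R$1,503.84

R$1,503.84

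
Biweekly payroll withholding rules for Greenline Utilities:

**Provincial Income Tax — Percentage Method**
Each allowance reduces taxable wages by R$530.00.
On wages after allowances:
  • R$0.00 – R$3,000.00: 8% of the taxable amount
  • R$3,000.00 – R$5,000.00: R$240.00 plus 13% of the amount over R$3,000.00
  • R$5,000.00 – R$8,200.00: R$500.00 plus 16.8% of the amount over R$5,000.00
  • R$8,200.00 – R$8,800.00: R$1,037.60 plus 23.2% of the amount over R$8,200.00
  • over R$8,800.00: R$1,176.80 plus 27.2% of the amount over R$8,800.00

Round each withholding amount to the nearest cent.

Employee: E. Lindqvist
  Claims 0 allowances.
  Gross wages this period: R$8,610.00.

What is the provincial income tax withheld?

Provincial Income Tax: taxable = R$8,610.00
  R$1,037.60 + 23.2% × (R$8,610.00 − R$8,200.00) = R$1,037.60 + 23.2% × R$410.00 = R$1,132.72

R$1,132.72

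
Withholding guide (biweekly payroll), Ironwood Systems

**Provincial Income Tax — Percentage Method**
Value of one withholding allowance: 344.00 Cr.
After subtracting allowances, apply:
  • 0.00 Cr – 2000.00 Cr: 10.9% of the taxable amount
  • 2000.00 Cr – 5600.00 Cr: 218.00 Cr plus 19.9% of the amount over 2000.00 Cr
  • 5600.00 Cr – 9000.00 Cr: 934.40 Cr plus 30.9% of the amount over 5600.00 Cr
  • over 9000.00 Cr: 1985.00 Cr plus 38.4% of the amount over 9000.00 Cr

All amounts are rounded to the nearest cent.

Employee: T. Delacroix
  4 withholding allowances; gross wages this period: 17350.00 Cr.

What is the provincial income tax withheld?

4663.02 Cr

Provincial Income Tax: taxable = 17350.00 Cr − 4×344.00 Cr = 15974.00 Cr
  1985.00 Cr + 38.4% × (15974.00 Cr − 9000.00 Cr) = 1985.00 Cr + 38.4% × 6974.00 Cr = 4663.02 Cr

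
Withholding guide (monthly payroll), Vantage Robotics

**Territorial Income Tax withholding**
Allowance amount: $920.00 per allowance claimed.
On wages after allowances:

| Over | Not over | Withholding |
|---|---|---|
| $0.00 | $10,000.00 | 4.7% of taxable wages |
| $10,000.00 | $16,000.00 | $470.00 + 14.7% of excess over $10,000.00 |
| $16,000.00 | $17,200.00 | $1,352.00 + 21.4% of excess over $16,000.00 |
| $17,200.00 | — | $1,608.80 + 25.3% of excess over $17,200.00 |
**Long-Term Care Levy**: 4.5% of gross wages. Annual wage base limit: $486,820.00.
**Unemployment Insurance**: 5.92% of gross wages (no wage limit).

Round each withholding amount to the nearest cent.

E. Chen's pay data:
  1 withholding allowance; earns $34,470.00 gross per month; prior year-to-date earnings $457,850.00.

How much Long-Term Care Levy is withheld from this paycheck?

Long-Term Care Levy: cap $486,820.00 − YTD $457,850.00 = $28,970.00 subject; 4.5% × $28,970.00 = $1,303.65

$1,303.65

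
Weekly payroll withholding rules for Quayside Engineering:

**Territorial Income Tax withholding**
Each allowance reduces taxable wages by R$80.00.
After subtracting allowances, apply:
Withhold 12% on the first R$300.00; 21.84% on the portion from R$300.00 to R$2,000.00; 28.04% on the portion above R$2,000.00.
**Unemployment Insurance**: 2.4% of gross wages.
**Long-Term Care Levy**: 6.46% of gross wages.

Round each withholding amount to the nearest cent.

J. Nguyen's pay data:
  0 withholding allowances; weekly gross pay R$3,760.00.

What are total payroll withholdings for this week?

R$1,233.92

Territorial Income Tax: taxable = R$3,760.00
  R$407.28 + 28.04% × (R$3,760.00 − R$2,000.00) = R$407.28 + 28.04% × R$1,760.00 = R$900.78
Unemployment Insurance: 2.4% × R$3,760.00 = R$90.24
Long-Term Care Levy: 6.46% × R$3,760.00 = R$242.90
Total: R$900.78 + R$90.24 + R$242.90 = R$1,233.92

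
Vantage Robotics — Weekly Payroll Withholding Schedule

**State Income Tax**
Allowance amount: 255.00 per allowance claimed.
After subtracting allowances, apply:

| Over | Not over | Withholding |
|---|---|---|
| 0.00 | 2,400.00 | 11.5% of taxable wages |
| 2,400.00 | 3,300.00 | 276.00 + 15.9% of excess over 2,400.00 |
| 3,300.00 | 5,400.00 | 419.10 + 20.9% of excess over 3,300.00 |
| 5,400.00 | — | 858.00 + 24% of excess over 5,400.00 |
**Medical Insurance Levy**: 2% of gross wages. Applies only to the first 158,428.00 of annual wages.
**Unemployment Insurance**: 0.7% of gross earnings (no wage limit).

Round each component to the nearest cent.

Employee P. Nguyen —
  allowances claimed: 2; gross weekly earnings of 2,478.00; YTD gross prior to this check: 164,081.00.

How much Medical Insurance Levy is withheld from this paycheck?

0.00

Medical Insurance Levy: YTD 164,081.00 ≥ cap 158,428.00 → 0.00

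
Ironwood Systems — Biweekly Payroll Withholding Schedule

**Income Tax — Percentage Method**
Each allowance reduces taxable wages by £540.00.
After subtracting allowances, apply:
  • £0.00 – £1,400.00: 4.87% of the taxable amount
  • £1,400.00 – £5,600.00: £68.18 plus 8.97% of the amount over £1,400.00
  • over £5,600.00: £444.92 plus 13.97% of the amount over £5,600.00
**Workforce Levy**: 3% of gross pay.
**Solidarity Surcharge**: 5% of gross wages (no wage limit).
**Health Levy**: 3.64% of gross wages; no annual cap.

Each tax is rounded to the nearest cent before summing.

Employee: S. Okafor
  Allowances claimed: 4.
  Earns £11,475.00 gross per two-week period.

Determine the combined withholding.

£2,299.60

Income Tax: taxable = £11,475.00 − 4×£540.00 = £9,315.00
  £444.92 + 13.97% × (£9,315.00 − £5,600.00) = £444.92 + 13.97% × £3,715.00 = £963.91
Workforce Levy: 3% × £11,475.00 = £344.25
Solidarity Surcharge: 5% × £11,475.00 = £573.75
Health Levy: 3.64% × £11,475.00 = £417.69
Total: £963.91 + £344.25 + £573.75 + £417.69 = £2,299.60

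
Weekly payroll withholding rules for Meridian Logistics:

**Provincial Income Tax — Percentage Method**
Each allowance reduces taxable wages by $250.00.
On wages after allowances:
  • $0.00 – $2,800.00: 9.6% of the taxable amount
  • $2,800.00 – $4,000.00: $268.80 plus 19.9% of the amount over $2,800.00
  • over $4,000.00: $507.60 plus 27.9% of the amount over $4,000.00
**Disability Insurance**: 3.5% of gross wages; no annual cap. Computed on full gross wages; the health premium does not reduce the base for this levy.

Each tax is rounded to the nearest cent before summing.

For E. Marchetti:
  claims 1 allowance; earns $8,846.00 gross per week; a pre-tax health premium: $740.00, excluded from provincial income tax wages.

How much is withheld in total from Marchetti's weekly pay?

Provincial Income Tax: taxable = $8,846.00 − $740.00 − 1×$250.00 = $7,856.00
  $507.60 + 27.9% × ($7,856.00 − $4,000.00) = $507.60 + 27.9% × $3,856.00 = $1,583.42
Disability Insurance: 3.5% × $8,846.00 = $309.61
Total: $1,583.42 + $309.61 = $1,893.03

$1,893.03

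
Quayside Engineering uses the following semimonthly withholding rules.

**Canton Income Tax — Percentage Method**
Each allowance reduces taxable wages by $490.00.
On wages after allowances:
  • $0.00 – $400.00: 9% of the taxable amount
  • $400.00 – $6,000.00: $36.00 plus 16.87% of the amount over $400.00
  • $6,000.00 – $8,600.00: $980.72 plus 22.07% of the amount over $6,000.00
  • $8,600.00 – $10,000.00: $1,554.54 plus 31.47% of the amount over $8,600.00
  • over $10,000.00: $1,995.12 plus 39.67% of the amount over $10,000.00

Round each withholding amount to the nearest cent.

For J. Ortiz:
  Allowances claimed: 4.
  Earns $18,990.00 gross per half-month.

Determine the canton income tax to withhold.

$4,783.92

Canton Income Tax: taxable = $18,990.00 − 4×$490.00 = $17,030.00
  $1,995.12 + 39.67% × ($17,030.00 − $10,000.00) = $1,995.12 + 39.67% × $7,030.00 = $4,783.92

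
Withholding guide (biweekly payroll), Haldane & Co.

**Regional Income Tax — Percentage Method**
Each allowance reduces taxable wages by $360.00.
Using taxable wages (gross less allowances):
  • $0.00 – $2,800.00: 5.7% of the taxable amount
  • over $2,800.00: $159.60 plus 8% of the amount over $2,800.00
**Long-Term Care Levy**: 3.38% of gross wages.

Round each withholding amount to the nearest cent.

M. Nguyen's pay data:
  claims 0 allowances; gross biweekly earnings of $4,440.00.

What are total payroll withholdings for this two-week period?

Regional Income Tax: taxable = $4,440.00
  $159.60 + 8% × ($4,440.00 − $2,800.00) = $159.60 + 8% × $1,640.00 = $290.80
Long-Term Care Levy: 3.38% × $4,440.00 = $150.07
Total: $290.80 + $150.07 = $440.87

$440.87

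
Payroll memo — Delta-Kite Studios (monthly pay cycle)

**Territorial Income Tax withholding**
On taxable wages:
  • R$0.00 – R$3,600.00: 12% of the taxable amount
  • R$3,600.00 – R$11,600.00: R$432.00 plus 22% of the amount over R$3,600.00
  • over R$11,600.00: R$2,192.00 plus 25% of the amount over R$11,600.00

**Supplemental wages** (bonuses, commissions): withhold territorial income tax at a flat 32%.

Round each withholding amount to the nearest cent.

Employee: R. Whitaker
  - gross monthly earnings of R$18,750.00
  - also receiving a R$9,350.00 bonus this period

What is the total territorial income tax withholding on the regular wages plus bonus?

R$6,971.50

Territorial Income Tax: taxable = R$18,750.00
  R$2,192.00 + 25% × (R$18,750.00 − R$11,600.00) = R$2,192.00 + 25% × R$7,150.00 = R$3,979.50
Supplemental (32% flat on bonus): 32% × R$9,350.00 = R$2,992.00
Total territorial income tax: R$3,979.50 + R$2,992.00 = R$6,971.50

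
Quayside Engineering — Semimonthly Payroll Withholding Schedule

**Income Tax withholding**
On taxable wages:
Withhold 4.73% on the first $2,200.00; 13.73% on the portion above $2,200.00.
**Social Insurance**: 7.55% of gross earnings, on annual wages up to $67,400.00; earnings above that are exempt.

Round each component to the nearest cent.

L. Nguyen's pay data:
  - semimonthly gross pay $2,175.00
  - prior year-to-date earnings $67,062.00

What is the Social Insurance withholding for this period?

$25.52

Social Insurance: cap $67,400.00 − YTD $67,062.00 = $338.00 subject; 7.55% × $338.00 = $25.52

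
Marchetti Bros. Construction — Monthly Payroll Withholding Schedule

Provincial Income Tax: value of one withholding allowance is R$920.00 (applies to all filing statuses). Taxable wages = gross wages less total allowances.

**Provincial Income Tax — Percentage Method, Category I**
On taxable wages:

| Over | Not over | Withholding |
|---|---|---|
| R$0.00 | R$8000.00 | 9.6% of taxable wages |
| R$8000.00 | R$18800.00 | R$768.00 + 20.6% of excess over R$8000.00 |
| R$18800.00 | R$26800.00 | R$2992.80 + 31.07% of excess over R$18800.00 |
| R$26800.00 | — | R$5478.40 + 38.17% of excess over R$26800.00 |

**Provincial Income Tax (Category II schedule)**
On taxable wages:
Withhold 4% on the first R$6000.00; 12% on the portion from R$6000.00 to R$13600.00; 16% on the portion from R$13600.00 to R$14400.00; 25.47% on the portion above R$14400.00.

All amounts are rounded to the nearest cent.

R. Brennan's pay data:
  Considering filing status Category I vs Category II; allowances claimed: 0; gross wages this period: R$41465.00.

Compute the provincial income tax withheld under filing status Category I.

R$11076.03

Provincial Income Tax (Category I): taxable = R$41465.00
  R$5478.40 + 38.17% × (R$41465.00 − R$26800.00) = R$5478.40 + 38.17% × R$14665.00 = R$11076.03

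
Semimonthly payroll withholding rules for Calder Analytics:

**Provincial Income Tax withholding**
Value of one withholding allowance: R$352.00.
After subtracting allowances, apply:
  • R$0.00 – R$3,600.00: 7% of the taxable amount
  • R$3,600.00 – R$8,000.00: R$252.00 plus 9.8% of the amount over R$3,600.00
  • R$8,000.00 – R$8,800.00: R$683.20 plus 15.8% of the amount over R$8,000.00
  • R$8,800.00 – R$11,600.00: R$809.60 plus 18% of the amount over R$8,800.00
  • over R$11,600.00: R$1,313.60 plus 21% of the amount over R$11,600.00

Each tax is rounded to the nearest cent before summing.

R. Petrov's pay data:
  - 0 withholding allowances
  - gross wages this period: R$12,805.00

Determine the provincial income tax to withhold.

R$1,566.65

Provincial Income Tax: taxable = R$12,805.00
  R$1,313.60 + 21% × (R$12,805.00 − R$11,600.00) = R$1,313.60 + 21% × R$1,205.00 = R$1,566.65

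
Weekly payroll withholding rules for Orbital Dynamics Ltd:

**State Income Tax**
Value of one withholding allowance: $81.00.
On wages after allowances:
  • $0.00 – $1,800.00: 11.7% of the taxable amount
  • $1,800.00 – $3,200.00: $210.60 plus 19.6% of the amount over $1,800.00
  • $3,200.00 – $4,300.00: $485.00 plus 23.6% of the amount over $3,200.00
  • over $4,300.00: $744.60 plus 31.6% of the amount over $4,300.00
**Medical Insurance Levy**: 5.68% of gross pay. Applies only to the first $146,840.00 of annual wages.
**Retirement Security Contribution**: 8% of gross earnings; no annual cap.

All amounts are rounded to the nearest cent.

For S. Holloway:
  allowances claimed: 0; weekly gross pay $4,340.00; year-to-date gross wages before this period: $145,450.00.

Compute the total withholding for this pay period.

State Income Tax: taxable = $4,340.00
  $744.60 + 31.6% × ($4,340.00 − $4,300.00) = $744.60 + 31.6% × $40.00 = $757.24
Medical Insurance Levy: cap $146,840.00 − YTD $145,450.00 = $1,390.00 subject; 5.68% × $1,390.00 = $78.95
Retirement Security Contribution: 8% × $4,340.00 = $347.20
Total: $757.24 + $78.95 + $347.20 = $1,183.39

$1,183.39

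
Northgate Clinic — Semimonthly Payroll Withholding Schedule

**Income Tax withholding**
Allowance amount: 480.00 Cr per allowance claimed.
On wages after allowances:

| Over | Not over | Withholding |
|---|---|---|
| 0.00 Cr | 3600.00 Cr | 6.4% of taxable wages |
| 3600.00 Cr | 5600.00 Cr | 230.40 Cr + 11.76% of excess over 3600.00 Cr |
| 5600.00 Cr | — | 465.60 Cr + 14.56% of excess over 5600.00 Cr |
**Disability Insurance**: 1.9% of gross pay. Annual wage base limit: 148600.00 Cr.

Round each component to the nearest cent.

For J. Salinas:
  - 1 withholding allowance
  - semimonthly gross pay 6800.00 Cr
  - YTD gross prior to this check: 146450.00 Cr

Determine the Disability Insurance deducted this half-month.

Disability Insurance: cap 148600.00 Cr − YTD 146450.00 Cr = 2150.00 Cr subject; 1.9% × 2150.00 Cr = 40.85 Cr

40.85 Cr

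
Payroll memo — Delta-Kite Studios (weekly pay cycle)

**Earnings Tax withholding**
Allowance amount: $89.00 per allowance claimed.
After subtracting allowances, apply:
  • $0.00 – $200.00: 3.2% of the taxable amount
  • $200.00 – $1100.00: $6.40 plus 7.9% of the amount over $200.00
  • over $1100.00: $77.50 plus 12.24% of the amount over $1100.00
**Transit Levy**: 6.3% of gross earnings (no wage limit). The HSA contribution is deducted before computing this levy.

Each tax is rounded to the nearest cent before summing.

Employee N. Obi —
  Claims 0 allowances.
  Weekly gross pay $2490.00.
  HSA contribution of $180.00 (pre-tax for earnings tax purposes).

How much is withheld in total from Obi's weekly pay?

Earnings Tax: taxable = $2490.00 − $180.00 = $2310.00
  $77.50 + 12.24% × ($2310.00 − $1100.00) = $77.50 + 12.24% × $1210.00 = $225.60
Transit Levy: 6.3% × $2310.00 = $145.53
Total: $225.60 + $145.53 = $371.13

$371.13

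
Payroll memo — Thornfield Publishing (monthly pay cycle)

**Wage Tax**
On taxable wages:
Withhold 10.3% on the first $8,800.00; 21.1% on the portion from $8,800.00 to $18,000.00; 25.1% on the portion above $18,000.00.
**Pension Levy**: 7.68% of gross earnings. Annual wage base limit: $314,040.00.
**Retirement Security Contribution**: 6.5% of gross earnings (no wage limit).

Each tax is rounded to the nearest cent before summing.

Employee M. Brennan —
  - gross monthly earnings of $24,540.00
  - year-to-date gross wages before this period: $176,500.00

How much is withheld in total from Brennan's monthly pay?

$7,968.91

Wage Tax: taxable = $24,540.00
  $2,847.60 + 25.1% × ($24,540.00 − $18,000.00) = $2,847.60 + 25.1% × $6,540.00 = $4,489.14
Pension Levy: 7.68% × $24,540.00 = $1,884.67
Retirement Security Contribution: 6.5% × $24,540.00 = $1,595.10
Total: $4,489.14 + $1,884.67 + $1,595.10 = $7,968.91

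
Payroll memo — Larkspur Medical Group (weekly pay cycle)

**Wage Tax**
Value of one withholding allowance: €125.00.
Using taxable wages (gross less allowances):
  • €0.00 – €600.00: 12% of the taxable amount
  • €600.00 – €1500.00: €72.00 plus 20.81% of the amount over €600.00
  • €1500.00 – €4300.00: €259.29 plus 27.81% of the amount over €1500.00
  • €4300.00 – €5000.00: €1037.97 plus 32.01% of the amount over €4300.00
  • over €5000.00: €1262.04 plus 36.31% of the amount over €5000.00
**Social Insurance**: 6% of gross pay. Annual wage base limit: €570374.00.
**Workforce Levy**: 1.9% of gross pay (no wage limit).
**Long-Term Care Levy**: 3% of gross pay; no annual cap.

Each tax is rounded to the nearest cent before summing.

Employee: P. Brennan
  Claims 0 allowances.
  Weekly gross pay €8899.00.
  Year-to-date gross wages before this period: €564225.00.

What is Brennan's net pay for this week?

Wage Tax: taxable = €8899.00
  €1262.04 + 36.31% × (€8899.00 − €5000.00) = €1262.04 + 36.31% × €3899.00 = €2677.77
Social Insurance: cap €570374.00 − YTD €564225.00 = €6149.00 subject; 6% × €6149.00 = €368.94
Workforce Levy: 1.9% × €8899.00 = €169.08
Long-Term Care Levy: 3% × €8899.00 = €266.97
Total withheld: €2677.77 + €368.94 + €169.08 + €266.97 = €3482.76
Net pay: €8899.00 − €3482.76 = €5416.24

€5416.24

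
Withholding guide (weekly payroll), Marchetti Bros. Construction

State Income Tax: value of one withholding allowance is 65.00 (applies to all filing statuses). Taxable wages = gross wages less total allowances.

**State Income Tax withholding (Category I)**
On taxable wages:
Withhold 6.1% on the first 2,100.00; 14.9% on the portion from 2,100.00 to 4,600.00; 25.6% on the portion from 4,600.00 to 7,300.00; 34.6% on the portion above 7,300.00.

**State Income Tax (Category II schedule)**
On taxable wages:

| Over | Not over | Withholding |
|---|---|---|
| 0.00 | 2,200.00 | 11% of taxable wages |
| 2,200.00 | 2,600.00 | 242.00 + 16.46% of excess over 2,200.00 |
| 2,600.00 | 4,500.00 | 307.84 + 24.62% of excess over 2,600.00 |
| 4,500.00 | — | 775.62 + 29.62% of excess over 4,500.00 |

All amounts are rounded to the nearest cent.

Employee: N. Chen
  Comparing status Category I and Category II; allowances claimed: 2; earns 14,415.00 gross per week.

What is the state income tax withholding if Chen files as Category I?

3,608.61

State Income Tax (Category I): taxable = 14,415.00 − 2×65.00 = 14,285.00
  1,191.80 + 34.6% × (14,285.00 − 7,300.00) = 1,191.80 + 34.6% × 6,985.00 = 3,608.61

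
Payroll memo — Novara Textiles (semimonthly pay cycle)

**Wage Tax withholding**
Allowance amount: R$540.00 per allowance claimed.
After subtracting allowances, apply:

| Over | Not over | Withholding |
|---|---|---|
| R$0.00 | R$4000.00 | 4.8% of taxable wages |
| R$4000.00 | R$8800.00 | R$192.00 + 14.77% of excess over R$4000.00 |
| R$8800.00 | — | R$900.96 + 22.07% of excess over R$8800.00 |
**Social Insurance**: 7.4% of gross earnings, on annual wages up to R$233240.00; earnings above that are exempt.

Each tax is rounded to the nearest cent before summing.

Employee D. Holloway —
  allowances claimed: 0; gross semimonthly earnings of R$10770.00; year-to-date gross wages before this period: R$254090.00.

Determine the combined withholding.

R$1335.74

Wage Tax: taxable = R$10770.00
  R$900.96 + 22.07% × (R$10770.00 − R$8800.00) = R$900.96 + 22.07% × R$1970.00 = R$1335.74
Social Insurance: YTD R$254090.00 ≥ cap R$233240.00 → R$0.00
Total: R$1335.74 + R$0.00 = R$1335.74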